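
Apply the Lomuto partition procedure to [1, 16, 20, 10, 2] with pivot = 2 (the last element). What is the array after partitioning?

Lomuto partition with pivot = 2:

Initial array: [1, 16, 20, 10, 2]

arr[0]=1 <= 2: swap with position 0, array becomes [1, 16, 20, 10, 2]
arr[1]=16 > 2: no swap
arr[2]=20 > 2: no swap
arr[3]=10 > 2: no swap

Place pivot at position 1: [1, 2, 20, 10, 16]
Pivot position: 1

After partitioning with pivot 2, the array becomes [1, 2, 20, 10, 16]. The pivot is placed at index 1. All elements to the left of the pivot are <= 2, and all elements to the right are > 2.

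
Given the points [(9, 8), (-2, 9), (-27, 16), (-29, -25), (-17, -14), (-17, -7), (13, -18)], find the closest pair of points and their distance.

Computing all pairwise distances among 7 points:

d((9, 8), (-2, 9)) = 11.0454
d((9, 8), (-27, 16)) = 36.8782
d((9, 8), (-29, -25)) = 50.3289
d((9, 8), (-17, -14)) = 34.0588
d((9, 8), (-17, -7)) = 30.0167
d((9, 8), (13, -18)) = 26.3059
d((-2, 9), (-27, 16)) = 25.9615
d((-2, 9), (-29, -25)) = 43.4166
d((-2, 9), (-17, -14)) = 27.4591
d((-2, 9), (-17, -7)) = 21.9317
d((-2, 9), (13, -18)) = 30.8869
d((-27, 16), (-29, -25)) = 41.0488
d((-27, 16), (-17, -14)) = 31.6228
d((-27, 16), (-17, -7)) = 25.0799
d((-27, 16), (13, -18)) = 52.4976
d((-29, -25), (-17, -14)) = 16.2788
d((-29, -25), (-17, -7)) = 21.6333
d((-29, -25), (13, -18)) = 42.5793
d((-17, -14), (-17, -7)) = 7.0 <-- minimum
d((-17, -14), (13, -18)) = 30.2655
d((-17, -7), (13, -18)) = 31.9531

Closest pair: (-17, -14) and (-17, -7) with distance 7.0

The closest pair is (-17, -14) and (-17, -7) with Euclidean distance 7.0. For 7 points, brute-force pairwise comparison is shown above. For large n, the divide-and-conquer algorithm (sort by x, recurse on halves, check the dividing strip) achieves O(n log n).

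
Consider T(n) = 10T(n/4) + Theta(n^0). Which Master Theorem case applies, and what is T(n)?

Master Theorem for T(n) = 10T(n/4) + O(n^0):

a = 10, b = 4, c = 0
log_b(a) = log_4(10) = 1.6610

Case 1: c = 0 < log_4(10) = 1.6610
T(n) = O(n^(log_4 10))

For T(n) = 10T(n/4) + O(n^0): log_4(10) = 1.6610. This is Case 1 of the Master Theorem (c < log_b(a), work dominated by leaves), giving O(n^(log_4 10)).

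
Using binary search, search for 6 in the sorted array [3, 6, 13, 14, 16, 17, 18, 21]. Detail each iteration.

Binary search for 6 in [3, 6, 13, 14, 16, 17, 18, 21]:

lo=0, hi=7, mid=3, arr[mid]=14 -> 14 > 6, search left half
lo=0, hi=2, mid=1, arr[mid]=6 -> Found target at index 1!

Binary search finds 6 at index 1 after 2 comparisons. The search repeatedly halves the search space by comparing with the middle element.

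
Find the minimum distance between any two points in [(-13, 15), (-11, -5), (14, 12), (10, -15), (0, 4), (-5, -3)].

Computing all pairwise distances among 6 points:

d((-13, 15), (-11, -5)) = 20.0998
d((-13, 15), (14, 12)) = 27.1662
d((-13, 15), (10, -15)) = 37.8021
d((-13, 15), (0, 4)) = 17.0294
d((-13, 15), (-5, -3)) = 19.6977
d((-11, -5), (14, 12)) = 30.2324
d((-11, -5), (10, -15)) = 23.2594
d((-11, -5), (0, 4)) = 14.2127
d((-11, -5), (-5, -3)) = 6.3246 <-- minimum
d((14, 12), (10, -15)) = 27.2947
d((14, 12), (0, 4)) = 16.1245
d((14, 12), (-5, -3)) = 24.2074
d((10, -15), (0, 4)) = 21.4709
d((10, -15), (-5, -3)) = 19.2094
d((0, 4), (-5, -3)) = 8.6023

Closest pair: (-11, -5) and (-5, -3) with distance 6.3246

The closest pair is (-11, -5) and (-5, -3) with Euclidean distance 6.3246. For 6 points, brute-force pairwise comparison is shown above. For large n, the divide-and-conquer algorithm (sort by x, recurse on halves, check the dividing strip) achieves O(n log n).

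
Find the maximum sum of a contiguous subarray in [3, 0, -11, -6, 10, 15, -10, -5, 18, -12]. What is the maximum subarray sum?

Using Kadane's algorithm on [3, 0, -11, -6, 10, 15, -10, -5, 18, -12]:

Scanning through the array:
Position 1 (value 0): max_ending_here = 3, max_so_far = 3
Position 2 (value -11): max_ending_here = -8, max_so_far = 3
Position 3 (value -6): max_ending_here = -6, max_so_far = 3
Position 4 (value 10): max_ending_here = 10, max_so_far = 10
Position 5 (value 15): max_ending_here = 25, max_so_far = 25
Position 6 (value -10): max_ending_here = 15, max_so_far = 25
Position 7 (value -5): max_ending_here = 10, max_so_far = 25
Position 8 (value 18): max_ending_here = 28, max_so_far = 28
Position 9 (value -12): max_ending_here = 16, max_so_far = 28

Maximum subarray: [10, 15, -10, -5, 18]
Maximum sum: 28

The maximum subarray is [10, 15, -10, -5, 18] with sum 28. This subarray runs from index 4 to index 8.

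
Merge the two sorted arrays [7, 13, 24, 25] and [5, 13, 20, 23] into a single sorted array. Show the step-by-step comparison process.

Merging process:

Compare 7 vs 5: take 5 from right. Merged: [5]
Compare 7 vs 13: take 7 from left. Merged: [5, 7]
Compare 13 vs 13: take 13 from left. Merged: [5, 7, 13]
Compare 24 vs 13: take 13 from right. Merged: [5, 7, 13, 13]
Compare 24 vs 20: take 20 from right. Merged: [5, 7, 13, 13, 20]
Compare 24 vs 23: take 23 from right. Merged: [5, 7, 13, 13, 20, 23]
Append remaining from left: [24, 25]. Merged: [5, 7, 13, 13, 20, 23, 24, 25]

Final merged array: [5, 7, 13, 13, 20, 23, 24, 25]
Total comparisons: 6

The merged array is [5, 7, 13, 13, 20, 23, 24, 25], requiring 6 comparisons. The merge step runs in O(n) time where n is the total number of elements.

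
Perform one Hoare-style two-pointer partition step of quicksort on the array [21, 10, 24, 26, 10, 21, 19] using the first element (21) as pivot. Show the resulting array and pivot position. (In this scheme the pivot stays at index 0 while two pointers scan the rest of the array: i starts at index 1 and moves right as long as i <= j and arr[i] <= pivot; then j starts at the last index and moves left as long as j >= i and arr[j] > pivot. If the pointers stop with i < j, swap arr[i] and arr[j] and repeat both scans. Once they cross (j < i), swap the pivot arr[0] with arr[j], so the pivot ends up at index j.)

Hoare-style two-pointer partition with pivot = 21:

Initial array: [21, 10, 24, 26, 10, 21, 19]

Pointers start at i = 1, j = 6.
i stops at index 2 (arr[2]=24 > 21), j stops at index 6 (arr[6]=19 <= 21): swap arr[2] and arr[6], array becomes [21, 10, 19, 26, 10, 21, 24]
i stops at index 3 (arr[3]=26 > 21), j stops at index 5 (arr[5]=21 <= 21): swap arr[3] and arr[5], array becomes [21, 10, 19, 21, 10, 26, 24]
i ends at 5, j ends at 4: the pointers have crossed (j < i), so scanning stops.

Swap pivot arr[0] with arr[4] to place pivot at position 4: [10, 10, 19, 21, 21, 26, 24]
Pivot position: 4

After partitioning with pivot 21, the array becomes [10, 10, 19, 21, 21, 26, 24]. The pivot is placed at index 4. All elements to the left of the pivot are <= 21, and all elements to the right are > 21.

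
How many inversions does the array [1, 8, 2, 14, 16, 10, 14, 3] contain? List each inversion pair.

Finding inversions in [1, 8, 2, 14, 16, 10, 14, 3]:

(1, 2): arr[1]=8 > arr[2]=2
(1, 7): arr[1]=8 > arr[7]=3
(3, 5): arr[3]=14 > arr[5]=10
(3, 7): arr[3]=14 > arr[7]=3
(4, 5): arr[4]=16 > arr[5]=10
(4, 6): arr[4]=16 > arr[6]=14
(4, 7): arr[4]=16 > arr[7]=3
(5, 7): arr[5]=10 > arr[7]=3
(6, 7): arr[6]=14 > arr[7]=3

Total inversions: 9

The array has 9 inversion(s): (1,2), (1,7), (3,5), (3,7), (4,5), (4,6), (4,7), (5,7), (6,7). Each pair (i,j) satisfies i < j and arr[i] > arr[j].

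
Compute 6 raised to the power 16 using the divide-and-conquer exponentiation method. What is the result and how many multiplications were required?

Computing 6^16 by squaring (build up from 6^1; each line after the first costs one multiplication):

6^1 = 6
6^2 = (6^1)^2 = 6^2 = 36
6^4 = (6^2)^2 = 36^2 = 1296
6^8 = (6^4)^2 = 1296^2 = 1679616
6^16 = (6^8)^2 = 1679616^2 = 2821109907456

Result: 2821109907456
Multiplications needed: 4 (4 lines after 6^1)

6^16 = 2821109907456. Using exponentiation by squaring, this requires 4 multiplications. The key idea: if the exponent is even, square the half-power; if odd, multiply by the base once.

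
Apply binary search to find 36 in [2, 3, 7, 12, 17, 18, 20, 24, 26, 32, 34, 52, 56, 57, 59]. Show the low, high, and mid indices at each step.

Binary search for 36 in [2, 3, 7, 12, 17, 18, 20, 24, 26, 32, 34, 52, 56, 57, 59]:

lo=0, hi=14, mid=7, arr[mid]=24 -> 24 < 36, search right half
lo=8, hi=14, mid=11, arr[mid]=52 -> 52 > 36, search left half
lo=8, hi=10, mid=9, arr[mid]=32 -> 32 < 36, search right half
lo=10, hi=10, mid=10, arr[mid]=34 -> 34 < 36, search right half
lo=11 > hi=10, target 36 not found

Binary search determines that 36 is not in the array after 4 comparisons. The search space was exhausted without finding the target.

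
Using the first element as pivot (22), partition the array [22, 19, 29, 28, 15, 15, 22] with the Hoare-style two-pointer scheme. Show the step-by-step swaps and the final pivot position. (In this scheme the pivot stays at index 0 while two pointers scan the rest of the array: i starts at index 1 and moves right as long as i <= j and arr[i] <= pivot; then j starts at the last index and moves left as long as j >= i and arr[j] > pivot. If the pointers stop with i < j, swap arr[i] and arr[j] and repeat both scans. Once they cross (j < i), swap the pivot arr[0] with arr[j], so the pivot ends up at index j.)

Hoare-style two-pointer partition with pivot = 22:

Initial array: [22, 19, 29, 28, 15, 15, 22]

Pointers start at i = 1, j = 6.
i stops at index 2 (arr[2]=29 > 22), j stops at index 6 (arr[6]=22 <= 22): swap arr[2] and arr[6], array becomes [22, 19, 22, 28, 15, 15, 29]
i stops at index 3 (arr[3]=28 > 22), j stops at index 5 (arr[5]=15 <= 22): swap arr[3] and arr[5], array becomes [22, 19, 22, 15, 15, 28, 29]
i ends at 5, j ends at 4: the pointers have crossed (j < i), so scanning stops.

Swap pivot arr[0] with arr[4] to place pivot at position 4: [15, 19, 22, 15, 22, 28, 29]
Pivot position: 4

After partitioning with pivot 22, the array becomes [15, 19, 22, 15, 22, 28, 29]. The pivot is placed at index 4. All elements to the left of the pivot are <= 22, and all elements to the right are > 22.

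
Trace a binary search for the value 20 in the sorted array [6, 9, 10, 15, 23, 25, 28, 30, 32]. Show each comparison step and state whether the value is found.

Binary search for 20 in [6, 9, 10, 15, 23, 25, 28, 30, 32]:

lo=0, hi=8, mid=4, arr[mid]=23 -> 23 > 20, search left half
lo=0, hi=3, mid=1, arr[mid]=9 -> 9 < 20, search right half
lo=2, hi=3, mid=2, arr[mid]=10 -> 10 < 20, search right half
lo=3, hi=3, mid=3, arr[mid]=15 -> 15 < 20, search right half
lo=4 > hi=3, target 20 not found

Binary search determines that 20 is not in the array after 4 comparisons. The search space was exhausted without finding the target.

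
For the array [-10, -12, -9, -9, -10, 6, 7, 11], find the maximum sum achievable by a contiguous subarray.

Using Kadane's algorithm on [-10, -12, -9, -9, -10, 6, 7, 11]:

Scanning through the array:
Position 1 (value -12): max_ending_here = -12, max_so_far = -10
Position 2 (value -9): max_ending_here = -9, max_so_far = -9
Position 3 (value -9): max_ending_here = -9, max_so_far = -9
Position 4 (value -10): max_ending_here = -10, max_so_far = -9
Position 5 (value 6): max_ending_here = 6, max_so_far = 6
Position 6 (value 7): max_ending_here = 13, max_so_far = 13
Position 7 (value 11): max_ending_here = 24, max_so_far = 24

Maximum subarray: [6, 7, 11]
Maximum sum: 24

The maximum subarray is [6, 7, 11] with sum 24. This subarray runs from index 5 to index 7.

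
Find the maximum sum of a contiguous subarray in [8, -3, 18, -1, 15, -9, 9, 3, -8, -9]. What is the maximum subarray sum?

Using Kadane's algorithm on [8, -3, 18, -1, 15, -9, 9, 3, -8, -9]:

Scanning through the array:
Position 1 (value -3): max_ending_here = 5, max_so_far = 8
Position 2 (value 18): max_ending_here = 23, max_so_far = 23
Position 3 (value -1): max_ending_here = 22, max_so_far = 23
Position 4 (value 15): max_ending_here = 37, max_so_far = 37
Position 5 (value -9): max_ending_here = 28, max_so_far = 37
Position 6 (value 9): max_ending_here = 37, max_so_far = 37
Position 7 (value 3): max_ending_here = 40, max_so_far = 40
Position 8 (value -8): max_ending_here = 32, max_so_far = 40
Position 9 (value -9): max_ending_here = 23, max_so_far = 40

Maximum subarray: [8, -3, 18, -1, 15, -9, 9, 3]
Maximum sum: 40

The maximum subarray is [8, -3, 18, -1, 15, -9, 9, 3] with sum 40. This subarray runs from index 0 to index 7.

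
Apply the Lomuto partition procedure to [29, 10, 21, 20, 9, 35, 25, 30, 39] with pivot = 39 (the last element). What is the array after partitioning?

Lomuto partition with pivot = 39:

Initial array: [29, 10, 21, 20, 9, 35, 25, 30, 39]

arr[0]=29 <= 39: swap with position 0, array becomes [29, 10, 21, 20, 9, 35, 25, 30, 39]
arr[1]=10 <= 39: swap with position 1, array becomes [29, 10, 21, 20, 9, 35, 25, 30, 39]
arr[2]=21 <= 39: swap with position 2, array becomes [29, 10, 21, 20, 9, 35, 25, 30, 39]
arr[3]=20 <= 39: swap with position 3, array becomes [29, 10, 21, 20, 9, 35, 25, 30, 39]
arr[4]=9 <= 39: swap with position 4, array becomes [29, 10, 21, 20, 9, 35, 25, 30, 39]
arr[5]=35 <= 39: swap with position 5, array becomes [29, 10, 21, 20, 9, 35, 25, 30, 39]
arr[6]=25 <= 39: swap with position 6, array becomes [29, 10, 21, 20, 9, 35, 25, 30, 39]
arr[7]=30 <= 39: swap with position 7, array becomes [29, 10, 21, 20, 9, 35, 25, 30, 39]

Place pivot at position 8: [29, 10, 21, 20, 9, 35, 25, 30, 39]
Pivot position: 8

After partitioning with pivot 39, the array becomes [29, 10, 21, 20, 9, 35, 25, 30, 39]. The pivot is placed at index 8. All elements to the left of the pivot are <= 39, and all elements to the right are > 39.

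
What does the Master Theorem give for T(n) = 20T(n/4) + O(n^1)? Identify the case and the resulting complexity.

Master Theorem for T(n) = 20T(n/4) + O(n^1):

a = 20, b = 4, c = 1
log_b(a) = log_4(20) = 2.1610

Case 1: c = 1 < log_4(20) = 2.1610
T(n) = O(n^(log_4 20))

For T(n) = 20T(n/4) + O(n^1): log_4(20) = 2.1610. This is Case 1 of the Master Theorem (c < log_b(a), work dominated by leaves), giving O(n^(log_4 20)).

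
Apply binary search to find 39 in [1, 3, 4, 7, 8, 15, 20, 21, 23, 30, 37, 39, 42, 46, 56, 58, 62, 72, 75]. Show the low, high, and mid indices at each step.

Binary search for 39 in [1, 3, 4, 7, 8, 15, 20, 21, 23, 30, 37, 39, 42, 46, 56, 58, 62, 72, 75]:

lo=0, hi=18, mid=9, arr[mid]=30 -> 30 < 39, search right half
lo=10, hi=18, mid=14, arr[mid]=56 -> 56 > 39, search left half
lo=10, hi=13, mid=11, arr[mid]=39 -> Found target at index 11!

Binary search finds 39 at index 11 after 3 comparisons. The search repeatedly halves the search space by comparing with the middle element.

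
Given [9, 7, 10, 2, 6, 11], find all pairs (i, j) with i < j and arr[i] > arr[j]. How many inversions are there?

Finding inversions in [9, 7, 10, 2, 6, 11]:

(0, 1): arr[0]=9 > arr[1]=7
(0, 3): arr[0]=9 > arr[3]=2
(0, 4): arr[0]=9 > arr[4]=6
(1, 3): arr[1]=7 > arr[3]=2
(1, 4): arr[1]=7 > arr[4]=6
(2, 3): arr[2]=10 > arr[3]=2
(2, 4): arr[2]=10 > arr[4]=6

Total inversions: 7

The array has 7 inversion(s): (0,1), (0,3), (0,4), (1,3), (1,4), (2,3), (2,4). Each pair (i,j) satisfies i < j and arr[i] > arr[j].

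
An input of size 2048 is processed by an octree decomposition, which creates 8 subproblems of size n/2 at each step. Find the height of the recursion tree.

For divide and conquer with division factor 2:

Problem sizes at each level:
Level 0: 2048
Level 1: 1024
Level 2: 512
Level 3: 256
Level 4: 128
Level 5: 64
Level 6: 32
Level 7: 16
Level 8: 8
Level 9: 4
Level 10: 2
Level 11: 1

The root is level 0 and the size-1 base case is level 11 (the tree spans levels 0 through 11, i.e. 12 levels counting the root), so the depth is the number of divisions: log_2(2048) = 11

The recursion tree depth is log_2(2048) = 11. At each level, the problem size is divided by 2, so it takes 11 divisions to reduce to a base case of size 1. The algorithm makes 8 recursive calls at each level.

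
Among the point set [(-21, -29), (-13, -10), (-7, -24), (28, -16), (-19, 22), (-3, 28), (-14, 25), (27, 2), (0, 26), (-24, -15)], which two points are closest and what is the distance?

Computing all pairwise distances among 10 points:

d((-21, -29), (-13, -10)) = 20.6155
d((-21, -29), (-7, -24)) = 14.8661
d((-21, -29), (28, -16)) = 50.6952
d((-21, -29), (-19, 22)) = 51.0392
d((-21, -29), (-3, 28)) = 59.7746
d((-21, -29), (-14, 25)) = 54.4518
d((-21, -29), (27, 2)) = 57.1402
d((-21, -29), (0, 26)) = 58.8727
d((-21, -29), (-24, -15)) = 14.3178
d((-13, -10), (-7, -24)) = 15.2315
d((-13, -10), (28, -16)) = 41.4367
d((-13, -10), (-19, 22)) = 32.5576
d((-13, -10), (-3, 28)) = 39.2938
d((-13, -10), (-14, 25)) = 35.0143
d((-13, -10), (27, 2)) = 41.7612
d((-13, -10), (0, 26)) = 38.2753
d((-13, -10), (-24, -15)) = 12.083
d((-7, -24), (28, -16)) = 35.9026
d((-7, -24), (-19, 22)) = 47.5395
d((-7, -24), (-3, 28)) = 52.1536
d((-7, -24), (-14, 25)) = 49.4975
d((-7, -24), (27, 2)) = 42.8019
d((-7, -24), (0, 26)) = 50.4876
d((-7, -24), (-24, -15)) = 19.2354
d((28, -16), (-19, 22)) = 60.4401
d((28, -16), (-3, 28)) = 53.8238
d((28, -16), (-14, 25)) = 58.6941
d((28, -16), (27, 2)) = 18.0278
d((28, -16), (0, 26)) = 50.4777
d((28, -16), (-24, -15)) = 52.0096
d((-19, 22), (-3, 28)) = 17.088
d((-19, 22), (-14, 25)) = 5.831
d((-19, 22), (27, 2)) = 50.1597
d((-19, 22), (0, 26)) = 19.4165
d((-19, 22), (-24, -15)) = 37.3363
d((-3, 28), (-14, 25)) = 11.4018
d((-3, 28), (27, 2)) = 39.6989
d((-3, 28), (0, 26)) = 3.6056 <-- minimum
d((-3, 28), (-24, -15)) = 47.8539
d((-14, 25), (27, 2)) = 47.0106
d((-14, 25), (0, 26)) = 14.0357
d((-14, 25), (-24, -15)) = 41.2311
d((27, 2), (0, 26)) = 36.1248
d((27, 2), (-24, -15)) = 53.7587
d((0, 26), (-24, -15)) = 47.5079

Closest pair: (-3, 28) and (0, 26) with distance 3.6056

The closest pair is (-3, 28) and (0, 26) with Euclidean distance 3.6056. For 10 points, brute-force pairwise comparison is shown above. For large n, the divide-and-conquer algorithm (sort by x, recurse on halves, check the dividing strip) achieves O(n log n).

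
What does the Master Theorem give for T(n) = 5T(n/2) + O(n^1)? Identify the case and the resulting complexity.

Master Theorem for T(n) = 5T(n/2) + O(n^1):

a = 5, b = 2, c = 1
log_b(a) = log_2(5) = 2.3219

Case 1: c = 1 < log_2(5) = 2.3219
T(n) = O(n^(log_2 5))

For T(n) = 5T(n/2) + O(n^1): log_2(5) = 2.3219. This is Case 1 of the Master Theorem (c < log_b(a), work dominated by leaves), giving O(n^(log_2 5)).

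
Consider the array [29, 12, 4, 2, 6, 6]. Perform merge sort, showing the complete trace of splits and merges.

Merge sort trace:

Split: [29, 12, 4, 2, 6, 6] -> [29, 12, 4] and [2, 6, 6]
  Split: [29, 12, 4] -> [29] and [12, 4]
    Split: [12, 4] -> [12] and [4]
    Merge: [12] + [4] -> [4, 12]
  Merge: [29] + [4, 12] -> [4, 12, 29]
  Split: [2, 6, 6] -> [2] and [6, 6]
    Split: [6, 6] -> [6] and [6]
    Merge: [6] + [6] -> [6, 6]
  Merge: [2] + [6, 6] -> [2, 6, 6]
Merge: [4, 12, 29] + [2, 6, 6] -> [2, 4, 6, 6, 12, 29]

Final sorted array: [2, 4, 6, 6, 12, 29]

The merge sort proceeds by recursively splitting the array and merging sorted halves.
After all merges, the sorted array is [2, 4, 6, 6, 12, 29].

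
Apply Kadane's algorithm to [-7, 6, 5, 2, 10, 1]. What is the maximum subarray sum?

Using Kadane's algorithm on [-7, 6, 5, 2, 10, 1]:

Scanning through the array:
Position 1 (value 6): max_ending_here = 6, max_so_far = 6
Position 2 (value 5): max_ending_here = 11, max_so_far = 11
Position 3 (value 2): max_ending_here = 13, max_so_far = 13
Position 4 (value 10): max_ending_here = 23, max_so_far = 23
Position 5 (value 1): max_ending_here = 24, max_so_far = 24

Maximum subarray: [6, 5, 2, 10, 1]
Maximum sum: 24

The maximum subarray is [6, 5, 2, 10, 1] with sum 24. This subarray runs from index 1 to index 5.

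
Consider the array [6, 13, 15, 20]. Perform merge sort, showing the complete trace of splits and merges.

Merge sort trace:

Split: [6, 13, 15, 20] -> [6, 13] and [15, 20]
  Split: [6, 13] -> [6] and [13]
  Merge: [6] + [13] -> [6, 13]
  Split: [15, 20] -> [15] and [20]
  Merge: [15] + [20] -> [15, 20]
Merge: [6, 13] + [15, 20] -> [6, 13, 15, 20]

Final sorted array: [6, 13, 15, 20]

The merge sort proceeds by recursively splitting the array and merging sorted halves.
After all merges, the sorted array is [6, 13, 15, 20].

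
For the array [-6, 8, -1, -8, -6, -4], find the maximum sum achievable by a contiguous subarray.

Using Kadane's algorithm on [-6, 8, -1, -8, -6, -4]:

Scanning through the array:
Position 1 (value 8): max_ending_here = 8, max_so_far = 8
Position 2 (value -1): max_ending_here = 7, max_so_far = 8
Position 3 (value -8): max_ending_here = -1, max_so_far = 8
Position 4 (value -6): max_ending_here = -6, max_so_far = 8
Position 5 (value -4): max_ending_here = -4, max_so_far = 8

Maximum subarray: [8]
Maximum sum: 8

The maximum subarray is [8] with sum 8. This subarray runs from index 1 to index 1.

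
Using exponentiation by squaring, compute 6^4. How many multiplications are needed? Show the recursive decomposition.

Computing 6^4 by squaring (build up from 6^1; each line after the first costs one multiplication):

6^1 = 6
6^2 = (6^1)^2 = 6^2 = 36
6^4 = (6^2)^2 = 36^2 = 1296

Result: 1296
Multiplications needed: 2 (2 lines after 6^1)

6^4 = 1296. Using exponentiation by squaring, this requires 2 multiplications. The key idea: if the exponent is even, square the half-power; if odd, multiply by the base once.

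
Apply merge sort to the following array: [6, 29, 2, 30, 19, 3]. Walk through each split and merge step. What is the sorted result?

Merge sort trace:

Split: [6, 29, 2, 30, 19, 3] -> [6, 29, 2] and [30, 19, 3]
  Split: [6, 29, 2] -> [6] and [29, 2]
    Split: [29, 2] -> [29] and [2]
    Merge: [29] + [2] -> [2, 29]
  Merge: [6] + [2, 29] -> [2, 6, 29]
  Split: [30, 19, 3] -> [30] and [19, 3]
    Split: [19, 3] -> [19] and [3]
    Merge: [19] + [3] -> [3, 19]
  Merge: [30] + [3, 19] -> [3, 19, 30]
Merge: [2, 6, 29] + [3, 19, 30] -> [2, 3, 6, 19, 29, 30]

Final sorted array: [2, 3, 6, 19, 29, 30]

The merge sort proceeds by recursively splitting the array and merging sorted halves.
After all merges, the sorted array is [2, 3, 6, 19, 29, 30].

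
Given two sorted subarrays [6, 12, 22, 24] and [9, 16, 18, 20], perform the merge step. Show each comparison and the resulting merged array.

Merging process:

Compare 6 vs 9: take 6 from left. Merged: [6]
Compare 12 vs 9: take 9 from right. Merged: [6, 9]
Compare 12 vs 16: take 12 from left. Merged: [6, 9, 12]
Compare 22 vs 16: take 16 from right. Merged: [6, 9, 12, 16]
Compare 22 vs 18: take 18 from right. Merged: [6, 9, 12, 16, 18]
Compare 22 vs 20: take 20 from right. Merged: [6, 9, 12, 16, 18, 20]
Append remaining from left: [22, 24]. Merged: [6, 9, 12, 16, 18, 20, 22, 24]

Final merged array: [6, 9, 12, 16, 18, 20, 22, 24]
Total comparisons: 6

The merged array is [6, 9, 12, 16, 18, 20, 22, 24], requiring 6 comparisons. The merge step runs in O(n) time where n is the total number of elements.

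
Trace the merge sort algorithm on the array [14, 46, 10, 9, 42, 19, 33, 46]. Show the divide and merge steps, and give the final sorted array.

Merge sort trace:

Split: [14, 46, 10, 9, 42, 19, 33, 46] -> [14, 46, 10, 9] and [42, 19, 33, 46]
  Split: [14, 46, 10, 9] -> [14, 46] and [10, 9]
    Split: [14, 46] -> [14] and [46]
    Merge: [14] + [46] -> [14, 46]
    Split: [10, 9] -> [10] and [9]
    Merge: [10] + [9] -> [9, 10]
  Merge: [14, 46] + [9, 10] -> [9, 10, 14, 46]
  Split: [42, 19, 33, 46] -> [42, 19] and [33, 46]
    Split: [42, 19] -> [42] and [19]
    Merge: [42] + [19] -> [19, 42]
    Split: [33, 46] -> [33] and [46]
    Merge: [33] + [46] -> [33, 46]
  Merge: [19, 42] + [33, 46] -> [19, 33, 42, 46]
Merge: [9, 10, 14, 46] + [19, 33, 42, 46] -> [9, 10, 14, 19, 33, 42, 46, 46]

Final sorted array: [9, 10, 14, 19, 33, 42, 46, 46]

The merge sort proceeds by recursively splitting the array and merging sorted halves.
After all merges, the sorted array is [9, 10, 14, 19, 33, 42, 46, 46].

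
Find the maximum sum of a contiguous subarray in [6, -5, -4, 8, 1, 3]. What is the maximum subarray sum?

Using Kadane's algorithm on [6, -5, -4, 8, 1, 3]:

Scanning through the array:
Position 1 (value -5): max_ending_here = 1, max_so_far = 6
Position 2 (value -4): max_ending_here = -3, max_so_far = 6
Position 3 (value 8): max_ending_here = 8, max_so_far = 8
Position 4 (value 1): max_ending_here = 9, max_so_far = 9
Position 5 (value 3): max_ending_here = 12, max_so_far = 12

Maximum subarray: [8, 1, 3]
Maximum sum: 12

The maximum subarray is [8, 1, 3] with sum 12. This subarray runs from index 3 to index 5.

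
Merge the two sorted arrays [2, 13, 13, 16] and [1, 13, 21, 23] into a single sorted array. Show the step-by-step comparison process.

Merging process:

Compare 2 vs 1: take 1 from right. Merged: [1]
Compare 2 vs 13: take 2 from left. Merged: [1, 2]
Compare 13 vs 13: take 13 from left. Merged: [1, 2, 13]
Compare 13 vs 13: take 13 from left. Merged: [1, 2, 13, 13]
Compare 16 vs 13: take 13 from right. Merged: [1, 2, 13, 13, 13]
Compare 16 vs 21: take 16 from left. Merged: [1, 2, 13, 13, 13, 16]
Append remaining from right: [21, 23]. Merged: [1, 2, 13, 13, 13, 16, 21, 23]

Final merged array: [1, 2, 13, 13, 13, 16, 21, 23]
Total comparisons: 6

The merged array is [1, 2, 13, 13, 13, 16, 21, 23], requiring 6 comparisons. The merge step runs in O(n) time where n is the total number of elements.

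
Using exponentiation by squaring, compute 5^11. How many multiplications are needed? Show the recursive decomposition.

Computing 5^11 by squaring (build up from 5^1; each line after the first costs one multiplication):

5^1 = 5
5^2 = (5^1)^2 = 5^2 = 25
5^4 = (5^2)^2 = 25^2 = 625
5^5 = 5 * 5^4 = 5 * 625 = 3125
5^10 = (5^5)^2 = 3125^2 = 9765625
5^11 = 5 * 5^10 = 5 * 9765625 = 48828125

Result: 48828125
Multiplications needed: 5 (5 lines after 5^1)

5^11 = 48828125. Using exponentiation by squaring, this requires 5 multiplications. The key idea: if the exponent is even, square the half-power; if odd, multiply by the base once.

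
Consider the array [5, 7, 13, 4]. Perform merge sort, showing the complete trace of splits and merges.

Merge sort trace:

Split: [5, 7, 13, 4] -> [5, 7] and [13, 4]
  Split: [5, 7] -> [5] and [7]
  Merge: [5] + [7] -> [5, 7]
  Split: [13, 4] -> [13] and [4]
  Merge: [13] + [4] -> [4, 13]
Merge: [5, 7] + [4, 13] -> [4, 5, 7, 13]

Final sorted array: [4, 5, 7, 13]

The merge sort proceeds by recursively splitting the array and merging sorted halves.
After all merges, the sorted array is [4, 5, 7, 13].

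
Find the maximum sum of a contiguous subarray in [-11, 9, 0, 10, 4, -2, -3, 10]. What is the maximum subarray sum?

Using Kadane's algorithm on [-11, 9, 0, 10, 4, -2, -3, 10]:

Scanning through the array:
Position 1 (value 9): max_ending_here = 9, max_so_far = 9
Position 2 (value 0): max_ending_here = 9, max_so_far = 9
Position 3 (value 10): max_ending_here = 19, max_so_far = 19
Position 4 (value 4): max_ending_here = 23, max_so_far = 23
Position 5 (value -2): max_ending_here = 21, max_so_far = 23
Position 6 (value -3): max_ending_here = 18, max_so_far = 23
Position 7 (value 10): max_ending_here = 28, max_so_far = 28

Maximum subarray: [9, 0, 10, 4, -2, -3, 10]
Maximum sum: 28

The maximum subarray is [9, 0, 10, 4, -2, -3, 10] with sum 28. This subarray runs from index 1 to index 7.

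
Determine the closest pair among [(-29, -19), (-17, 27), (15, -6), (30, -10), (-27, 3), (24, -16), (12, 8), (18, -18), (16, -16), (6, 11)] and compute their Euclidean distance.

Computing all pairwise distances among 10 points:

d((-29, -19), (-17, 27)) = 47.5395
d((-29, -19), (15, -6)) = 45.8803
d((-29, -19), (30, -10)) = 59.6825
d((-29, -19), (-27, 3)) = 22.0907
d((-29, -19), (24, -16)) = 53.0848
d((-29, -19), (12, 8)) = 49.0918
d((-29, -19), (18, -18)) = 47.0106
d((-29, -19), (16, -16)) = 45.0999
d((-29, -19), (6, 11)) = 46.0977
d((-17, 27), (15, -6)) = 45.9674
d((-17, 27), (30, -10)) = 59.8164
d((-17, 27), (-27, 3)) = 26.0
d((-17, 27), (24, -16)) = 59.4138
d((-17, 27), (12, 8)) = 34.6699
d((-17, 27), (18, -18)) = 57.0088
d((-17, 27), (16, -16)) = 54.2033
d((-17, 27), (6, 11)) = 28.0179
d((15, -6), (30, -10)) = 15.5242
d((15, -6), (-27, 3)) = 42.9535
d((15, -6), (24, -16)) = 13.4536
d((15, -6), (12, 8)) = 14.3178
d((15, -6), (18, -18)) = 12.3693
d((15, -6), (16, -16)) = 10.0499
d((15, -6), (6, 11)) = 19.2354
d((30, -10), (-27, 3)) = 58.4637
d((30, -10), (24, -16)) = 8.4853
d((30, -10), (12, 8)) = 25.4558
d((30, -10), (18, -18)) = 14.4222
d((30, -10), (16, -16)) = 15.2315
d((30, -10), (6, 11)) = 31.8904
d((-27, 3), (24, -16)) = 54.4243
d((-27, 3), (12, 8)) = 39.3192
d((-27, 3), (18, -18)) = 49.6588
d((-27, 3), (16, -16)) = 47.0106
d((-27, 3), (6, 11)) = 33.9559
d((24, -16), (12, 8)) = 26.8328
d((24, -16), (18, -18)) = 6.3246
d((24, -16), (16, -16)) = 8.0
d((24, -16), (6, 11)) = 32.45
d((12, 8), (18, -18)) = 26.6833
d((12, 8), (16, -16)) = 24.3311
d((12, 8), (6, 11)) = 6.7082
d((18, -18), (16, -16)) = 2.8284 <-- minimum
d((18, -18), (6, 11)) = 31.3847
d((16, -16), (6, 11)) = 28.7924

Closest pair: (18, -18) and (16, -16) with distance 2.8284

The closest pair is (18, -18) and (16, -16) with Euclidean distance 2.8284. For 10 points, brute-force pairwise comparison is shown above. For large n, the divide-and-conquer algorithm (sort by x, recurse on halves, check the dividing strip) achieves O(n log n).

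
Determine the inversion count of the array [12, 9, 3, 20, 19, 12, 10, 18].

Finding inversions in [12, 9, 3, 20, 19, 12, 10, 18]:

(0, 1): arr[0]=12 > arr[1]=9
(0, 2): arr[0]=12 > arr[2]=3
(0, 6): arr[0]=12 > arr[6]=10
(1, 2): arr[1]=9 > arr[2]=3
(3, 4): arr[3]=20 > arr[4]=19
(3, 5): arr[3]=20 > arr[5]=12
(3, 6): arr[3]=20 > arr[6]=10
(3, 7): arr[3]=20 > arr[7]=18
(4, 5): arr[4]=19 > arr[5]=12
(4, 6): arr[4]=19 > arr[6]=10
(4, 7): arr[4]=19 > arr[7]=18
(5, 6): arr[5]=12 > arr[6]=10

Total inversions: 12

The array has 12 inversion(s): (0,1), (0,2), (0,6), (1,2), (3,4), (3,5), (3,6), (3,7), (4,5), (4,6), (4,7), (5,6). Each pair (i,j) satisfies i < j and arr[i] > arr[j].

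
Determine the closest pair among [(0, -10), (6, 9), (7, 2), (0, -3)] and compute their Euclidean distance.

Computing all pairwise distances among 4 points:

d((0, -10), (6, 9)) = 19.9249
d((0, -10), (7, 2)) = 13.8924
d((0, -10), (0, -3)) = 7.0 <-- minimum
d((6, 9), (7, 2)) = 7.0711
d((6, 9), (0, -3)) = 13.4164
d((7, 2), (0, -3)) = 8.6023

Closest pair: (0, -10) and (0, -3) with distance 7.0

The closest pair is (0, -10) and (0, -3) with Euclidean distance 7.0. For 4 points, brute-force pairwise comparison is shown above. For large n, the divide-and-conquer algorithm (sort by x, recurse on halves, check the dividing strip) achieves O(n log n).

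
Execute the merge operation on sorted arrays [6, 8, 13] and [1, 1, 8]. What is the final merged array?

Merging process:

Compare 6 vs 1: take 1 from right. Merged: [1]
Compare 6 vs 1: take 1 from right. Merged: [1, 1]
Compare 6 vs 8: take 6 from left. Merged: [1, 1, 6]
Compare 8 vs 8: take 8 from left. Merged: [1, 1, 6, 8]
Compare 13 vs 8: take 8 from right. Merged: [1, 1, 6, 8, 8]
Append remaining from left: [13]. Merged: [1, 1, 6, 8, 8, 13]

Final merged array: [1, 1, 6, 8, 8, 13]
Total comparisons: 5

The merged array is [1, 1, 6, 8, 8, 13], requiring 5 comparisons. The merge step runs in O(n) time where n is the total number of elements.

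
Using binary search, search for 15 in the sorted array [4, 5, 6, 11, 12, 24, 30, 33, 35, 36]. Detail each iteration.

Binary search for 15 in [4, 5, 6, 11, 12, 24, 30, 33, 35, 36]:

lo=0, hi=9, mid=4, arr[mid]=12 -> 12 < 15, search right half
lo=5, hi=9, mid=7, arr[mid]=33 -> 33 > 15, search left half
lo=5, hi=6, mid=5, arr[mid]=24 -> 24 > 15, search left half
lo=5 > hi=4, target 15 not found

Binary search determines that 15 is not in the array after 3 comparisons. The search space was exhausted without finding the target.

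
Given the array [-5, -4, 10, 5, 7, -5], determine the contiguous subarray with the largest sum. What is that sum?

Using Kadane's algorithm on [-5, -4, 10, 5, 7, -5]:

Scanning through the array:
Position 1 (value -4): max_ending_here = -4, max_so_far = -4
Position 2 (value 10): max_ending_here = 10, max_so_far = 10
Position 3 (value 5): max_ending_here = 15, max_so_far = 15
Position 4 (value 7): max_ending_here = 22, max_so_far = 22
Position 5 (value -5): max_ending_here = 17, max_so_far = 22

Maximum subarray: [10, 5, 7]
Maximum sum: 22

The maximum subarray is [10, 5, 7] with sum 22. This subarray runs from index 2 to index 4.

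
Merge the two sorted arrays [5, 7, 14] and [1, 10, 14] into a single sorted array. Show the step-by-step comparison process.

Merging process:

Compare 5 vs 1: take 1 from right. Merged: [1]
Compare 5 vs 10: take 5 from left. Merged: [1, 5]
Compare 7 vs 10: take 7 from left. Merged: [1, 5, 7]
Compare 14 vs 10: take 10 from right. Merged: [1, 5, 7, 10]
Compare 14 vs 14: take 14 from left. Merged: [1, 5, 7, 10, 14]
Append remaining from right: [14]. Merged: [1, 5, 7, 10, 14, 14]

Final merged array: [1, 5, 7, 10, 14, 14]
Total comparisons: 5

The merged array is [1, 5, 7, 10, 14, 14], requiring 5 comparisons. The merge step runs in O(n) time where n is the total number of elements.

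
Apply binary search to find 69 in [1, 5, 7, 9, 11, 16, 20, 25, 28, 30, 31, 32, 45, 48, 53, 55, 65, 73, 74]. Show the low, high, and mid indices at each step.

Binary search for 69 in [1, 5, 7, 9, 11, 16, 20, 25, 28, 30, 31, 32, 45, 48, 53, 55, 65, 73, 74]:

lo=0, hi=18, mid=9, arr[mid]=30 -> 30 < 69, search right half
lo=10, hi=18, mid=14, arr[mid]=53 -> 53 < 69, search right half
lo=15, hi=18, mid=16, arr[mid]=65 -> 65 < 69, search right half
lo=17, hi=18, mid=17, arr[mid]=73 -> 73 > 69, search left half
lo=17 > hi=16, target 69 not found

Binary search determines that 69 is not in the array after 4 comparisons. The search space was exhausted without finding the target.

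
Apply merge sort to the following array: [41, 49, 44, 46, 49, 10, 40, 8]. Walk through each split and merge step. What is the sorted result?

Merge sort trace:

Split: [41, 49, 44, 46, 49, 10, 40, 8] -> [41, 49, 44, 46] and [49, 10, 40, 8]
  Split: [41, 49, 44, 46] -> [41, 49] and [44, 46]
    Split: [41, 49] -> [41] and [49]
    Merge: [41] + [49] -> [41, 49]
    Split: [44, 46] -> [44] and [46]
    Merge: [44] + [46] -> [44, 46]
  Merge: [41, 49] + [44, 46] -> [41, 44, 46, 49]
  Split: [49, 10, 40, 8] -> [49, 10] and [40, 8]
    Split: [49, 10] -> [49] and [10]
    Merge: [49] + [10] -> [10, 49]
    Split: [40, 8] -> [40] and [8]
    Merge: [40] + [8] -> [8, 40]
  Merge: [10, 49] + [8, 40] -> [8, 10, 40, 49]
Merge: [41, 44, 46, 49] + [8, 10, 40, 49] -> [8, 10, 40, 41, 44, 46, 49, 49]

Final sorted array: [8, 10, 40, 41, 44, 46, 49, 49]

The merge sort proceeds by recursively splitting the array and merging sorted halves.
After all merges, the sorted array is [8, 10, 40, 41, 44, 46, 49, 49].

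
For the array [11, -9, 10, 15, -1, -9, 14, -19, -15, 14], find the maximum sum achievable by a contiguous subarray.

Using Kadane's algorithm on [11, -9, 10, 15, -1, -9, 14, -19, -15, 14]:

Scanning through the array:
Position 1 (value -9): max_ending_here = 2, max_so_far = 11
Position 2 (value 10): max_ending_here = 12, max_so_far = 12
Position 3 (value 15): max_ending_here = 27, max_so_far = 27
Position 4 (value -1): max_ending_here = 26, max_so_far = 27
Position 5 (value -9): max_ending_here = 17, max_so_far = 27
Position 6 (value 14): max_ending_here = 31, max_so_far = 31
Position 7 (value -19): max_ending_here = 12, max_so_far = 31
Position 8 (value -15): max_ending_here = -3, max_so_far = 31
Position 9 (value 14): max_ending_here = 14, max_so_far = 31

Maximum subarray: [11, -9, 10, 15, -1, -9, 14]
Maximum sum: 31

The maximum subarray is [11, -9, 10, 15, -1, -9, 14] with sum 31. This subarray runs from index 0 to index 6.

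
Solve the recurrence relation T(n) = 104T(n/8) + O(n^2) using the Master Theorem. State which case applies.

Master Theorem for T(n) = 104T(n/8) + O(n^2):

a = 104, b = 8, c = 2
log_b(a) = log_8(104) = 2.2335

Case 1: c = 2 < log_8(104) = 2.2335
T(n) = O(n^(log_8 104))

For T(n) = 104T(n/8) + O(n^2): log_8(104) = 2.2335. This is Case 1 of the Master Theorem (c < log_b(a), work dominated by leaves), giving O(n^(log_8 104)).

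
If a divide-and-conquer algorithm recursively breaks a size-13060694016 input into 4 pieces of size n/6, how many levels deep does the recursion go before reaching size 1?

For divide and conquer with division factor 6:

Problem sizes at each level:
Level 0: 13060694016
Level 1: 2176782336
Level 2: 362797056
Level 3: 60466176
Level 4: 10077696
Level 5: 1679616
Level 6: 279936
Level 7: 46656
Level 8: 7776
Level 9: 1296
Level 10: 216
Level 11: 36
Level 12: 6
Level 13: 1

The root is level 0 and the size-1 base case is level 13 (the tree spans levels 0 through 13, i.e. 14 levels counting the root), so the depth is the number of divisions: log_6(13060694016) = 13

The recursion tree depth is log_6(13060694016) = 13. At each level, the problem size is divided by 6, so it takes 13 divisions to reduce to a base case of size 1. The algorithm makes 4 recursive calls at each level.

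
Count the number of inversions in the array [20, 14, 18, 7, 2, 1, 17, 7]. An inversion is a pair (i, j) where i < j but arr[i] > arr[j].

Finding inversions in [20, 14, 18, 7, 2, 1, 17, 7]:

(0, 1): arr[0]=20 > arr[1]=14
(0, 2): arr[0]=20 > arr[2]=18
(0, 3): arr[0]=20 > arr[3]=7
(0, 4): arr[0]=20 > arr[4]=2
(0, 5): arr[0]=20 > arr[5]=1
(0, 6): arr[0]=20 > arr[6]=17
(0, 7): arr[0]=20 > arr[7]=7
(1, 3): arr[1]=14 > arr[3]=7
(1, 4): arr[1]=14 > arr[4]=2
(1, 5): arr[1]=14 > arr[5]=1
(1, 7): arr[1]=14 > arr[7]=7
(2, 3): arr[2]=18 > arr[3]=7
(2, 4): arr[2]=18 > arr[4]=2
(2, 5): arr[2]=18 > arr[5]=1
(2, 6): arr[2]=18 > arr[6]=17
(2, 7): arr[2]=18 > arr[7]=7
(3, 4): arr[3]=7 > arr[4]=2
(3, 5): arr[3]=7 > arr[5]=1
(4, 5): arr[4]=2 > arr[5]=1
(6, 7): arr[6]=17 > arr[7]=7

Total inversions: 20

The array has 20 inversion(s): (0,1), (0,2), (0,3), (0,4), (0,5), (0,6), (0,7), (1,3), (1,4), (1,5), (1,7), (2,3), (2,4), (2,5), (2,6), (2,7), (3,4), (3,5), (4,5), (6,7). Each pair (i,j) satisfies i < j and arr[i] > arr[j].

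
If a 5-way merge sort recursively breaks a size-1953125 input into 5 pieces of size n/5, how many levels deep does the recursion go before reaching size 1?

For divide and conquer with division factor 5:

Problem sizes at each level:
Level 0: 1953125
Level 1: 390625
Level 2: 78125
Level 3: 15625
Level 4: 3125
Level 5: 625
Level 6: 125
Level 7: 25
Level 8: 5
Level 9: 1

The root is level 0 and the size-1 base case is level 9 (the tree spans levels 0 through 9, i.e. 10 levels counting the root), so the depth is the number of divisions: log_5(1953125) = 9

The recursion tree depth is log_5(1953125) = 9. At each level, the problem size is divided by 5, so it takes 9 divisions to reduce to a base case of size 1. The algorithm makes 5 recursive calls at each level.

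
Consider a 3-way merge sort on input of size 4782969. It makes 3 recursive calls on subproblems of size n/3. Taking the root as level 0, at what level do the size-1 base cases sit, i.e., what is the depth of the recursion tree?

For divide and conquer with division factor 3:

Problem sizes at each level:
Level 0: 4782969
Level 1: 1594323
Level 2: 531441
Level 3: 177147
Level 4: 59049
Level 5: 19683
Level 6: 6561
Level 7: 2187
Level 8: 729
Level 9: 243
Level 10: 81
Level 11: 27
Level 12: 9
Level 13: 3
Level 14: 1

The root is level 0 and the size-1 base case is level 14 (the tree spans levels 0 through 14, i.e. 15 levels counting the root), so the depth is the number of divisions: log_3(4782969) = 14

The recursion tree depth is log_3(4782969) = 14. At each level, the problem size is divided by 3, so it takes 14 divisions to reduce to a base case of size 1. The algorithm makes 3 recursive calls at each level.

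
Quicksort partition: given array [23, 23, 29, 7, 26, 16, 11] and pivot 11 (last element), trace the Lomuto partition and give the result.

Lomuto partition with pivot = 11:

Initial array: [23, 23, 29, 7, 26, 16, 11]

arr[0]=23 > 11: no swap
arr[1]=23 > 11: no swap
arr[2]=29 > 11: no swap
arr[3]=7 <= 11: swap with position 0, array becomes [7, 23, 29, 23, 26, 16, 11]
arr[4]=26 > 11: no swap
arr[5]=16 > 11: no swap

Place pivot at position 1: [7, 11, 29, 23, 26, 16, 23]
Pivot position: 1

After partitioning with pivot 11, the array becomes [7, 11, 29, 23, 26, 16, 23]. The pivot is placed at index 1. All elements to the left of the pivot are <= 11, and all elements to the right are > 11.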